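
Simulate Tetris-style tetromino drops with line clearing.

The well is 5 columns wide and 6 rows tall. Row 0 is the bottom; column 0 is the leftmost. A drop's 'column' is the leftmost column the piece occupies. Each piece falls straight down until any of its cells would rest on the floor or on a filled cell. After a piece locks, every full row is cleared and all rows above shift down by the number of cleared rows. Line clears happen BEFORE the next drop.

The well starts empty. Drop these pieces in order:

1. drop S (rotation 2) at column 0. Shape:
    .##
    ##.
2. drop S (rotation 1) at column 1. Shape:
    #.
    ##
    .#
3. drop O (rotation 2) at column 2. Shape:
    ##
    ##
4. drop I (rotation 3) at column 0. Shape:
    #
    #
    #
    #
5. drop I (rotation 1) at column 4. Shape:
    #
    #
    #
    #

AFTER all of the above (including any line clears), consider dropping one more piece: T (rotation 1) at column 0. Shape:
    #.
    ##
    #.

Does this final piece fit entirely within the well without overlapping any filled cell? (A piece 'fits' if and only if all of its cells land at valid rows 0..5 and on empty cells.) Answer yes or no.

Answer: no

Derivation:
Drop 1: S rot2 at col 0 lands with bottom-row=0; cleared 0 line(s) (total 0); column heights now [1 2 2 0 0], max=2
Drop 2: S rot1 at col 1 lands with bottom-row=2; cleared 0 line(s) (total 0); column heights now [1 5 4 0 0], max=5
Drop 3: O rot2 at col 2 lands with bottom-row=4; cleared 0 line(s) (total 0); column heights now [1 5 6 6 0], max=6
Drop 4: I rot3 at col 0 lands with bottom-row=1; cleared 0 line(s) (total 0); column heights now [5 5 6 6 0], max=6
Drop 5: I rot1 at col 4 lands with bottom-row=0; cleared 0 line(s) (total 0); column heights now [5 5 6 6 4], max=6
Test piece T rot1 at col 0 (width 2): heights before test = [5 5 6 6 4]; fits = False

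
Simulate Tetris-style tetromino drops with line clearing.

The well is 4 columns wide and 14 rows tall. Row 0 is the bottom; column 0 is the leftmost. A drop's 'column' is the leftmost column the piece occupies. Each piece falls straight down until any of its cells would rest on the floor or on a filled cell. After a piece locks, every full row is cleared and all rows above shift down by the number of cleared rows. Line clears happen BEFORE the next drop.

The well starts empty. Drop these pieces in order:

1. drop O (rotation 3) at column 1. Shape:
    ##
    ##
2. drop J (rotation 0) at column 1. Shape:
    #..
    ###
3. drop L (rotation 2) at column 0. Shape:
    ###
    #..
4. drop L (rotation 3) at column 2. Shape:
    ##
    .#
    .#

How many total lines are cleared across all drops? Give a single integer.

Answer: 1

Derivation:
Drop 1: O rot3 at col 1 lands with bottom-row=0; cleared 0 line(s) (total 0); column heights now [0 2 2 0], max=2
Drop 2: J rot0 at col 1 lands with bottom-row=2; cleared 0 line(s) (total 0); column heights now [0 4 3 3], max=4
Drop 3: L rot2 at col 0 lands with bottom-row=3; cleared 0 line(s) (total 0); column heights now [5 5 5 3], max=5
Drop 4: L rot3 at col 2 lands with bottom-row=3; cleared 1 line(s) (total 1); column heights now [4 4 5 5], max=5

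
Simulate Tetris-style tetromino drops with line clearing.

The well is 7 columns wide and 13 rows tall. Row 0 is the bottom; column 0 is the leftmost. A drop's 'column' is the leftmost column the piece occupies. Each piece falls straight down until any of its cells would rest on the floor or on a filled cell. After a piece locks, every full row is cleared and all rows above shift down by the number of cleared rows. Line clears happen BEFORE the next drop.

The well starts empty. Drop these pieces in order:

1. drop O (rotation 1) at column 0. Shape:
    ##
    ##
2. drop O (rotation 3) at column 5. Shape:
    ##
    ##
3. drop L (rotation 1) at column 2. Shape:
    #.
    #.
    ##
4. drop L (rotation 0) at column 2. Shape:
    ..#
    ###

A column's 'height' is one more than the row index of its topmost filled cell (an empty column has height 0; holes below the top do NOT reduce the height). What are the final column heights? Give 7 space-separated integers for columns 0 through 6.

Drop 1: O rot1 at col 0 lands with bottom-row=0; cleared 0 line(s) (total 0); column heights now [2 2 0 0 0 0 0], max=2
Drop 2: O rot3 at col 5 lands with bottom-row=0; cleared 0 line(s) (total 0); column heights now [2 2 0 0 0 2 2], max=2
Drop 3: L rot1 at col 2 lands with bottom-row=0; cleared 0 line(s) (total 0); column heights now [2 2 3 1 0 2 2], max=3
Drop 4: L rot0 at col 2 lands with bottom-row=3; cleared 0 line(s) (total 0); column heights now [2 2 4 4 5 2 2], max=5

Answer: 2 2 4 4 5 2 2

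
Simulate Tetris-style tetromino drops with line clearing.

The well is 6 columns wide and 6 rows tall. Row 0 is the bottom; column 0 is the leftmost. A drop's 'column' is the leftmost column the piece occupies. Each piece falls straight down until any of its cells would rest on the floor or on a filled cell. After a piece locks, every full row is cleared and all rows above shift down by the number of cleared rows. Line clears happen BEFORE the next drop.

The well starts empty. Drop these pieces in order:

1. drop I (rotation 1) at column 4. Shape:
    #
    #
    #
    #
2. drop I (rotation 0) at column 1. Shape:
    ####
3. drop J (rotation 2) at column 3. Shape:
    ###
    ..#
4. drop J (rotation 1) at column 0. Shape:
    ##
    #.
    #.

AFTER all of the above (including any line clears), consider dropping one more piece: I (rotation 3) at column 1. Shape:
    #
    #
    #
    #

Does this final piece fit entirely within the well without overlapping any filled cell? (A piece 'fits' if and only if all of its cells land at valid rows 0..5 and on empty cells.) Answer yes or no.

Drop 1: I rot1 at col 4 lands with bottom-row=0; cleared 0 line(s) (total 0); column heights now [0 0 0 0 4 0], max=4
Drop 2: I rot0 at col 1 lands with bottom-row=4; cleared 0 line(s) (total 0); column heights now [0 5 5 5 5 0], max=5
Drop 3: J rot2 at col 3 lands with bottom-row=4; cleared 0 line(s) (total 0); column heights now [0 5 5 6 6 6], max=6
Drop 4: J rot1 at col 0 lands with bottom-row=3; cleared 1 line(s) (total 1); column heights now [5 5 0 5 5 5], max=5
Test piece I rot3 at col 1 (width 1): heights before test = [5 5 0 5 5 5]; fits = False

Answer: no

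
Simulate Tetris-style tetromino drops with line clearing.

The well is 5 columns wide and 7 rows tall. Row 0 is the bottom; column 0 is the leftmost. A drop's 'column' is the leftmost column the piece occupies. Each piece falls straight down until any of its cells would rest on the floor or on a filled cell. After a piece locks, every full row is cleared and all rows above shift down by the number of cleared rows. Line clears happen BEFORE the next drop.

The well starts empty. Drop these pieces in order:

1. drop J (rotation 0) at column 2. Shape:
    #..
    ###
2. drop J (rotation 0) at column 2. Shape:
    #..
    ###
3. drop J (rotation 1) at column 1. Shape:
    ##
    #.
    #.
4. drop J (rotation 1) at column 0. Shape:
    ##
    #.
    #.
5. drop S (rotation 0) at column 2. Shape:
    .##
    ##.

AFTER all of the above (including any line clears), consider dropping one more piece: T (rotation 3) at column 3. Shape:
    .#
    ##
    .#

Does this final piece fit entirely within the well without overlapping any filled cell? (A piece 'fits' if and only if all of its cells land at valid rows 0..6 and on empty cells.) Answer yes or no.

Drop 1: J rot0 at col 2 lands with bottom-row=0; cleared 0 line(s) (total 0); column heights now [0 0 2 1 1], max=2
Drop 2: J rot0 at col 2 lands with bottom-row=2; cleared 0 line(s) (total 0); column heights now [0 0 4 3 3], max=4
Drop 3: J rot1 at col 1 lands with bottom-row=2; cleared 0 line(s) (total 0); column heights now [0 5 5 3 3], max=5
Drop 4: J rot1 at col 0 lands with bottom-row=3; cleared 0 line(s) (total 0); column heights now [6 6 5 3 3], max=6
Drop 5: S rot0 at col 2 lands with bottom-row=5; cleared 0 line(s) (total 0); column heights now [6 6 6 7 7], max=7
Test piece T rot3 at col 3 (width 2): heights before test = [6 6 6 7 7]; fits = False

Answer: no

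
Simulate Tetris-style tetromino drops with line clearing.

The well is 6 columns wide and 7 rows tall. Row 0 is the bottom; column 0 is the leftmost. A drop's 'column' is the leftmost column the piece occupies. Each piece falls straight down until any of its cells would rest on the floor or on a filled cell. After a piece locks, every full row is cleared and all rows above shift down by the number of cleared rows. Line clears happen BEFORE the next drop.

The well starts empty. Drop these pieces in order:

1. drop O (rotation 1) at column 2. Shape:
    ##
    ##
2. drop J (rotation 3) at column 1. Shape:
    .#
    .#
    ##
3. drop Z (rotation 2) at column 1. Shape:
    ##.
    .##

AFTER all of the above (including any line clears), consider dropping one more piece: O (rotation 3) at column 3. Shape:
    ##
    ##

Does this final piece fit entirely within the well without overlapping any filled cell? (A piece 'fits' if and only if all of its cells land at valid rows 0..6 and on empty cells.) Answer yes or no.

Answer: no

Derivation:
Drop 1: O rot1 at col 2 lands with bottom-row=0; cleared 0 line(s) (total 0); column heights now [0 0 2 2 0 0], max=2
Drop 2: J rot3 at col 1 lands with bottom-row=2; cleared 0 line(s) (total 0); column heights now [0 3 5 2 0 0], max=5
Drop 3: Z rot2 at col 1 lands with bottom-row=5; cleared 0 line(s) (total 0); column heights now [0 7 7 6 0 0], max=7
Test piece O rot3 at col 3 (width 2): heights before test = [0 7 7 6 0 0]; fits = False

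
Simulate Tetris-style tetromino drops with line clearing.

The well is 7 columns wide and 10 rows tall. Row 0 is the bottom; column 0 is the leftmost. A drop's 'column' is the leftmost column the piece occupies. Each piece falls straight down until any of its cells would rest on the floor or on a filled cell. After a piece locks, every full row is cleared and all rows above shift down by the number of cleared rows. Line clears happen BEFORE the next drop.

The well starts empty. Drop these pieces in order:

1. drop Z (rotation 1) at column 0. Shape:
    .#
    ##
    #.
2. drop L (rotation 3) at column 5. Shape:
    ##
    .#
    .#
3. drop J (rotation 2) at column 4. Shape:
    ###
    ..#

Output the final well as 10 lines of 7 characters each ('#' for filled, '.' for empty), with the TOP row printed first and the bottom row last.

Drop 1: Z rot1 at col 0 lands with bottom-row=0; cleared 0 line(s) (total 0); column heights now [2 3 0 0 0 0 0], max=3
Drop 2: L rot3 at col 5 lands with bottom-row=0; cleared 0 line(s) (total 0); column heights now [2 3 0 0 0 3 3], max=3
Drop 3: J rot2 at col 4 lands with bottom-row=3; cleared 0 line(s) (total 0); column heights now [2 3 0 0 5 5 5], max=5

Answer: .......
.......
.......
.......
.......
....###
......#
.#...##
##....#
#.....#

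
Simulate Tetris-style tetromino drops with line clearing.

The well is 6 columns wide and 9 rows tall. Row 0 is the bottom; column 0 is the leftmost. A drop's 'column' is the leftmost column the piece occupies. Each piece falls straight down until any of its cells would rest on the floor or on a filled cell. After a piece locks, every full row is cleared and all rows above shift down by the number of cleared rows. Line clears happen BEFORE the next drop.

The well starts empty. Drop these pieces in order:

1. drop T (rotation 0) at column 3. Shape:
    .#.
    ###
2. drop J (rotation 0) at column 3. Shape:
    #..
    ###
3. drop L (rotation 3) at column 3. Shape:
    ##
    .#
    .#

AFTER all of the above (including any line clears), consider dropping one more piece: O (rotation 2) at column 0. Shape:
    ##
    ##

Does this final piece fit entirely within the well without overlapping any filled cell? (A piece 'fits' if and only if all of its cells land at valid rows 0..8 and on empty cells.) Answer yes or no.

Drop 1: T rot0 at col 3 lands with bottom-row=0; cleared 0 line(s) (total 0); column heights now [0 0 0 1 2 1], max=2
Drop 2: J rot0 at col 3 lands with bottom-row=2; cleared 0 line(s) (total 0); column heights now [0 0 0 4 3 3], max=4
Drop 3: L rot3 at col 3 lands with bottom-row=3; cleared 0 line(s) (total 0); column heights now [0 0 0 6 6 3], max=6
Test piece O rot2 at col 0 (width 2): heights before test = [0 0 0 6 6 3]; fits = True

Answer: yes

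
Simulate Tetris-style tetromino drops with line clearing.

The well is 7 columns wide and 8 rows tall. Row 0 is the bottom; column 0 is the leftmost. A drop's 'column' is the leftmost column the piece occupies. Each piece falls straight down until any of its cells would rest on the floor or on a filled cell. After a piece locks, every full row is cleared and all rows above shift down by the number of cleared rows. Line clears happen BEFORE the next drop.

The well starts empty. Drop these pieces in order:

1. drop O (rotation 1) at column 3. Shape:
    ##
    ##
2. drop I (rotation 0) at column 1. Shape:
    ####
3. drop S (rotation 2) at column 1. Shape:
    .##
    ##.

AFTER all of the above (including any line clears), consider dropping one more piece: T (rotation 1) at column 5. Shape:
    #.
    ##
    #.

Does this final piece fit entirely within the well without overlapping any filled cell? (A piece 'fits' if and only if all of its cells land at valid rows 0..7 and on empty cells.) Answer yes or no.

Answer: yes

Derivation:
Drop 1: O rot1 at col 3 lands with bottom-row=0; cleared 0 line(s) (total 0); column heights now [0 0 0 2 2 0 0], max=2
Drop 2: I rot0 at col 1 lands with bottom-row=2; cleared 0 line(s) (total 0); column heights now [0 3 3 3 3 0 0], max=3
Drop 3: S rot2 at col 1 lands with bottom-row=3; cleared 0 line(s) (total 0); column heights now [0 4 5 5 3 0 0], max=5
Test piece T rot1 at col 5 (width 2): heights before test = [0 4 5 5 3 0 0]; fits = True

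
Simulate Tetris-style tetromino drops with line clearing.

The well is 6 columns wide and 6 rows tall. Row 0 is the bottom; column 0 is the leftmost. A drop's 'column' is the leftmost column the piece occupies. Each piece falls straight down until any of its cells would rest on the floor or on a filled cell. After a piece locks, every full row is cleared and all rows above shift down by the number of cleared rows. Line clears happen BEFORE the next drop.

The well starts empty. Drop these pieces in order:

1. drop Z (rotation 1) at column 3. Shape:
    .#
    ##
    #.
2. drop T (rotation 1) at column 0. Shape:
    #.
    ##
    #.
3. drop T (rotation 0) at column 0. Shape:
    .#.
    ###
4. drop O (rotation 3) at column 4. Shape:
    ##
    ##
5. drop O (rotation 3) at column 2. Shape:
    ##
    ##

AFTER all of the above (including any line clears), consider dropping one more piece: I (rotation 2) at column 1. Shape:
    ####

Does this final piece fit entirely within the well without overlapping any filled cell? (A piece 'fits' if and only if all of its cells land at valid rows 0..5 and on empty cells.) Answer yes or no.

Drop 1: Z rot1 at col 3 lands with bottom-row=0; cleared 0 line(s) (total 0); column heights now [0 0 0 2 3 0], max=3
Drop 2: T rot1 at col 0 lands with bottom-row=0; cleared 0 line(s) (total 0); column heights now [3 2 0 2 3 0], max=3
Drop 3: T rot0 at col 0 lands with bottom-row=3; cleared 0 line(s) (total 0); column heights now [4 5 4 2 3 0], max=5
Drop 4: O rot3 at col 4 lands with bottom-row=3; cleared 0 line(s) (total 0); column heights now [4 5 4 2 5 5], max=5
Drop 5: O rot3 at col 2 lands with bottom-row=4; cleared 0 line(s) (total 0); column heights now [4 5 6 6 5 5], max=6
Test piece I rot2 at col 1 (width 4): heights before test = [4 5 6 6 5 5]; fits = False

Answer: no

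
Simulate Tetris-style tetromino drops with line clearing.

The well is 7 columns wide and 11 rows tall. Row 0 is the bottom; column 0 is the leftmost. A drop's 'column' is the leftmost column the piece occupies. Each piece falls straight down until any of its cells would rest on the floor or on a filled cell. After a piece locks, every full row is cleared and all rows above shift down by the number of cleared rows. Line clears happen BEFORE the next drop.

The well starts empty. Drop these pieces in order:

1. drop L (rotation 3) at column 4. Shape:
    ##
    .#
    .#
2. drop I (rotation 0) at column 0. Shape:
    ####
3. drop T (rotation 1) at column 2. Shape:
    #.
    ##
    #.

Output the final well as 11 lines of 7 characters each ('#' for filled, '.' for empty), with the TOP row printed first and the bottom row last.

Answer: .......
.......
.......
.......
.......
.......
.......
..#....
..####.
..#..#.
####.#.

Derivation:
Drop 1: L rot3 at col 4 lands with bottom-row=0; cleared 0 line(s) (total 0); column heights now [0 0 0 0 3 3 0], max=3
Drop 2: I rot0 at col 0 lands with bottom-row=0; cleared 0 line(s) (total 0); column heights now [1 1 1 1 3 3 0], max=3
Drop 3: T rot1 at col 2 lands with bottom-row=1; cleared 0 line(s) (total 0); column heights now [1 1 4 3 3 3 0], max=4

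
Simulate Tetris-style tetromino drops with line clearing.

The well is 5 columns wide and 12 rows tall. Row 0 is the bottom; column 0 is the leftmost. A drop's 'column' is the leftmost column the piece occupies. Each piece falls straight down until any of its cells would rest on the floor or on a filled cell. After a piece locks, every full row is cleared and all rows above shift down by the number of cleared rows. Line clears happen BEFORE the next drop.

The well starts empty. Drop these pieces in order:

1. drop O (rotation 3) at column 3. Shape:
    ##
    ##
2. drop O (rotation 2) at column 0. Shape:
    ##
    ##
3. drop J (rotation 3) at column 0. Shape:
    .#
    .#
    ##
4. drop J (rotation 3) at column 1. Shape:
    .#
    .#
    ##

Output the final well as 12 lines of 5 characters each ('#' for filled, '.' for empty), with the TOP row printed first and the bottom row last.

Answer: .....
.....
.....
.....
..#..
..#..
.##..
.#...
.#...
##...
##.##
##.##

Derivation:
Drop 1: O rot3 at col 3 lands with bottom-row=0; cleared 0 line(s) (total 0); column heights now [0 0 0 2 2], max=2
Drop 2: O rot2 at col 0 lands with bottom-row=0; cleared 0 line(s) (total 0); column heights now [2 2 0 2 2], max=2
Drop 3: J rot3 at col 0 lands with bottom-row=2; cleared 0 line(s) (total 0); column heights now [3 5 0 2 2], max=5
Drop 4: J rot3 at col 1 lands with bottom-row=5; cleared 0 line(s) (total 0); column heights now [3 6 8 2 2], max=8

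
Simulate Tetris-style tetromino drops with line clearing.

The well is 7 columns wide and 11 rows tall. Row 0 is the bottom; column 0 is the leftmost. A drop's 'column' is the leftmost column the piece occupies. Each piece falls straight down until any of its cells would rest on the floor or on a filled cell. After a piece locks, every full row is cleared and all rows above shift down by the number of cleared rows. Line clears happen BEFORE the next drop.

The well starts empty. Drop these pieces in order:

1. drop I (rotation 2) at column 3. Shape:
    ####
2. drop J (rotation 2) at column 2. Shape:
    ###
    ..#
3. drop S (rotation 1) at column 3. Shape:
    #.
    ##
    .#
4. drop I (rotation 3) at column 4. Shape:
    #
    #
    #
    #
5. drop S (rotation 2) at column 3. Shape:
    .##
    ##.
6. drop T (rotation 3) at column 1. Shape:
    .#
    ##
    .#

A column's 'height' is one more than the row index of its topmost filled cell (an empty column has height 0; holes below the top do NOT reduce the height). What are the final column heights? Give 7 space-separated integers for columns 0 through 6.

Drop 1: I rot2 at col 3 lands with bottom-row=0; cleared 0 line(s) (total 0); column heights now [0 0 0 1 1 1 1], max=1
Drop 2: J rot2 at col 2 lands with bottom-row=1; cleared 0 line(s) (total 0); column heights now [0 0 3 3 3 1 1], max=3
Drop 3: S rot1 at col 3 lands with bottom-row=3; cleared 0 line(s) (total 0); column heights now [0 0 3 6 5 1 1], max=6
Drop 4: I rot3 at col 4 lands with bottom-row=5; cleared 0 line(s) (total 0); column heights now [0 0 3 6 9 1 1], max=9
Drop 5: S rot2 at col 3 lands with bottom-row=9; cleared 0 line(s) (total 0); column heights now [0 0 3 10 11 11 1], max=11
Drop 6: T rot3 at col 1 lands with bottom-row=3; cleared 0 line(s) (total 0); column heights now [0 5 6 10 11 11 1], max=11

Answer: 0 5 6 10 11 11 1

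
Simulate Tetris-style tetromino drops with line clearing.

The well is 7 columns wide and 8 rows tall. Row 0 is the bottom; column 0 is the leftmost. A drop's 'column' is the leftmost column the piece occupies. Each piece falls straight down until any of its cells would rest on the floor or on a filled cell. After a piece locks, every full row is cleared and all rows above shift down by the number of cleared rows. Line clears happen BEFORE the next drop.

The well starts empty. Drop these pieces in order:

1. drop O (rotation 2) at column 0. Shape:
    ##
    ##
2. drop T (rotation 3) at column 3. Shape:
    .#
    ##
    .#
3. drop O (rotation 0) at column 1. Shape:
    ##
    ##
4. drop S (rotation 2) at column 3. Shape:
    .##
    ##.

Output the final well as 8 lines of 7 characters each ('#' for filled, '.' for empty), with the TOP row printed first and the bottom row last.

Drop 1: O rot2 at col 0 lands with bottom-row=0; cleared 0 line(s) (total 0); column heights now [2 2 0 0 0 0 0], max=2
Drop 2: T rot3 at col 3 lands with bottom-row=0; cleared 0 line(s) (total 0); column heights now [2 2 0 2 3 0 0], max=3
Drop 3: O rot0 at col 1 lands with bottom-row=2; cleared 0 line(s) (total 0); column heights now [2 4 4 2 3 0 0], max=4
Drop 4: S rot2 at col 3 lands with bottom-row=3; cleared 0 line(s) (total 0); column heights now [2 4 4 4 5 5 0], max=5

Answer: .......
.......
.......
....##.
.####..
.##.#..
##.##..
##..#..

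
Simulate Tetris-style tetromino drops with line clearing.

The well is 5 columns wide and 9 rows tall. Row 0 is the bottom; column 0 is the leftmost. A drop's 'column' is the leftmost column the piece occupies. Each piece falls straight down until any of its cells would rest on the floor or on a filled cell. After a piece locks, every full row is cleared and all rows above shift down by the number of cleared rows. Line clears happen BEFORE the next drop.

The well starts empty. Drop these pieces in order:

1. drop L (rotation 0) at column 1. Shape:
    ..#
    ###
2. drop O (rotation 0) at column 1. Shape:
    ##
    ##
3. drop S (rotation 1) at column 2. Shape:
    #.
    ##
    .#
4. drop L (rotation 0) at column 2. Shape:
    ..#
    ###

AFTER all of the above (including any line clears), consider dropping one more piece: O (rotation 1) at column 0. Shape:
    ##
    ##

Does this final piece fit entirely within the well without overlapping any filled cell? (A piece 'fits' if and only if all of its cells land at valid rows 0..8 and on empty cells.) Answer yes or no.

Answer: yes

Derivation:
Drop 1: L rot0 at col 1 lands with bottom-row=0; cleared 0 line(s) (total 0); column heights now [0 1 1 2 0], max=2
Drop 2: O rot0 at col 1 lands with bottom-row=1; cleared 0 line(s) (total 0); column heights now [0 3 3 2 0], max=3
Drop 3: S rot1 at col 2 lands with bottom-row=2; cleared 0 line(s) (total 0); column heights now [0 3 5 4 0], max=5
Drop 4: L rot0 at col 2 lands with bottom-row=5; cleared 0 line(s) (total 0); column heights now [0 3 6 6 7], max=7
Test piece O rot1 at col 0 (width 2): heights before test = [0 3 6 6 7]; fits = True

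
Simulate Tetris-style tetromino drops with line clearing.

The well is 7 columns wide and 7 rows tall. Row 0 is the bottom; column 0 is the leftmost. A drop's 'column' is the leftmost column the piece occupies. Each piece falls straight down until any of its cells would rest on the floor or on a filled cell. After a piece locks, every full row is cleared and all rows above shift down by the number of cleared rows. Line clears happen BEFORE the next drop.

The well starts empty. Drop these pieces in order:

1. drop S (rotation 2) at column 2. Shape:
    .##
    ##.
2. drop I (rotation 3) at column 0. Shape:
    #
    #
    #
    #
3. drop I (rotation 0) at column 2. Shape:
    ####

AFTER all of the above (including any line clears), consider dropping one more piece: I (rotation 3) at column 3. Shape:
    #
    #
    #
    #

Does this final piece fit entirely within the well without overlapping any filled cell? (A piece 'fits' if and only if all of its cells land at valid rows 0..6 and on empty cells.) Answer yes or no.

Drop 1: S rot2 at col 2 lands with bottom-row=0; cleared 0 line(s) (total 0); column heights now [0 0 1 2 2 0 0], max=2
Drop 2: I rot3 at col 0 lands with bottom-row=0; cleared 0 line(s) (total 0); column heights now [4 0 1 2 2 0 0], max=4
Drop 3: I rot0 at col 2 lands with bottom-row=2; cleared 0 line(s) (total 0); column heights now [4 0 3 3 3 3 0], max=4
Test piece I rot3 at col 3 (width 1): heights before test = [4 0 3 3 3 3 0]; fits = True

Answer: yes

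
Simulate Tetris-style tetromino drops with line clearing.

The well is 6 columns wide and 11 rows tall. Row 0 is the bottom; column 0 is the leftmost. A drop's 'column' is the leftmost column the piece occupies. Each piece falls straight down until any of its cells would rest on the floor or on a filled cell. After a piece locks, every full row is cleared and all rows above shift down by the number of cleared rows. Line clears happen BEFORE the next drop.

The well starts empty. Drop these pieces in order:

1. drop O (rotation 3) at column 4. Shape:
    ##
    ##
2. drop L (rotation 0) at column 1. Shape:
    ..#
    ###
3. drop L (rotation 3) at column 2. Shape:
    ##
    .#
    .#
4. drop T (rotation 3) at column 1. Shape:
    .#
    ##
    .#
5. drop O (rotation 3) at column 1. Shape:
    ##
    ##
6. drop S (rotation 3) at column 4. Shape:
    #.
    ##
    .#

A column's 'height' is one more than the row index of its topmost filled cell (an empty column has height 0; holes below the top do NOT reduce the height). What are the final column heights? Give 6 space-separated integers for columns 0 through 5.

Drop 1: O rot3 at col 4 lands with bottom-row=0; cleared 0 line(s) (total 0); column heights now [0 0 0 0 2 2], max=2
Drop 2: L rot0 at col 1 lands with bottom-row=0; cleared 0 line(s) (total 0); column heights now [0 1 1 2 2 2], max=2
Drop 3: L rot3 at col 2 lands with bottom-row=2; cleared 0 line(s) (total 0); column heights now [0 1 5 5 2 2], max=5
Drop 4: T rot3 at col 1 lands with bottom-row=5; cleared 0 line(s) (total 0); column heights now [0 7 8 5 2 2], max=8
Drop 5: O rot3 at col 1 lands with bottom-row=8; cleared 0 line(s) (total 0); column heights now [0 10 10 5 2 2], max=10
Drop 6: S rot3 at col 4 lands with bottom-row=2; cleared 0 line(s) (total 0); column heights now [0 10 10 5 5 4], max=10

Answer: 0 10 10 5 5 4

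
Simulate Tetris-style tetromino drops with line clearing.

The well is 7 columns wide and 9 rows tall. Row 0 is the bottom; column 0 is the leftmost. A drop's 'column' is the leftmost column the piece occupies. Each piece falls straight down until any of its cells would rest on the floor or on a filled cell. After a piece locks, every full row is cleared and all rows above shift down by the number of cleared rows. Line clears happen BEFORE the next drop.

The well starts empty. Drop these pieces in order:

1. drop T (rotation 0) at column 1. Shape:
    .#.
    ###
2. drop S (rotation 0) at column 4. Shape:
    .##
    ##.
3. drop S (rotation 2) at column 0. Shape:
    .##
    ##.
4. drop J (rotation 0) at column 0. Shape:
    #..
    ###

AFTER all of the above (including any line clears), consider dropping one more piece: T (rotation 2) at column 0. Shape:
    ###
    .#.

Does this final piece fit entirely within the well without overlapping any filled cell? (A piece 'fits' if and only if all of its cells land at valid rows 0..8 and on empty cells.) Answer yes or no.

Answer: yes

Derivation:
Drop 1: T rot0 at col 1 lands with bottom-row=0; cleared 0 line(s) (total 0); column heights now [0 1 2 1 0 0 0], max=2
Drop 2: S rot0 at col 4 lands with bottom-row=0; cleared 0 line(s) (total 0); column heights now [0 1 2 1 1 2 2], max=2
Drop 3: S rot2 at col 0 lands with bottom-row=1; cleared 0 line(s) (total 0); column heights now [2 3 3 1 1 2 2], max=3
Drop 4: J rot0 at col 0 lands with bottom-row=3; cleared 0 line(s) (total 0); column heights now [5 4 4 1 1 2 2], max=5
Test piece T rot2 at col 0 (width 3): heights before test = [5 4 4 1 1 2 2]; fits = True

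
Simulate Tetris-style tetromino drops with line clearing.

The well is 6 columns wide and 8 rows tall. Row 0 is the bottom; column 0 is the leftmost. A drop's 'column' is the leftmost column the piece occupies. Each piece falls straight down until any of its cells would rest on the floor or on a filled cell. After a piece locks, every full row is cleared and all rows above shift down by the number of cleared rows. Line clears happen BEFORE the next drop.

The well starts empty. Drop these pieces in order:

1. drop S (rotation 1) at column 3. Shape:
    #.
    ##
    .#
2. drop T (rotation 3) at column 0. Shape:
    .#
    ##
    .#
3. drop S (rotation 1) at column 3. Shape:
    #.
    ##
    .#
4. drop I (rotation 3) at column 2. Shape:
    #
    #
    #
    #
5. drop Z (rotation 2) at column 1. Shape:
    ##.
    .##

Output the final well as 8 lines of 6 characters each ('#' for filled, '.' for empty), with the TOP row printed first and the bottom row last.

Answer: ......
.##...
..##..
...#..
..###.
.####.
#####.
.##.#.

Derivation:
Drop 1: S rot1 at col 3 lands with bottom-row=0; cleared 0 line(s) (total 0); column heights now [0 0 0 3 2 0], max=3
Drop 2: T rot3 at col 0 lands with bottom-row=0; cleared 0 line(s) (total 0); column heights now [2 3 0 3 2 0], max=3
Drop 3: S rot1 at col 3 lands with bottom-row=2; cleared 0 line(s) (total 0); column heights now [2 3 0 5 4 0], max=5
Drop 4: I rot3 at col 2 lands with bottom-row=0; cleared 0 line(s) (total 0); column heights now [2 3 4 5 4 0], max=5
Drop 5: Z rot2 at col 1 lands with bottom-row=5; cleared 0 line(s) (total 0); column heights now [2 7 7 6 4 0], max=7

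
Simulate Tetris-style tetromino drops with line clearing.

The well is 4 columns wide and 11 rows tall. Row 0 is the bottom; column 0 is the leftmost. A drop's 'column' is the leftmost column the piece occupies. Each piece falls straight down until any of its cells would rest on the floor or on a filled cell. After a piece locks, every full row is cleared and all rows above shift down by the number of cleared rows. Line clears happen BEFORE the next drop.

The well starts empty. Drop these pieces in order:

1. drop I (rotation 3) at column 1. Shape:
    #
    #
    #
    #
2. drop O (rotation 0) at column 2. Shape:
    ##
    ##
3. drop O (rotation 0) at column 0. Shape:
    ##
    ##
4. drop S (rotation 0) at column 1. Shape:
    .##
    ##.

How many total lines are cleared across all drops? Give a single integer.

Answer: 0

Derivation:
Drop 1: I rot3 at col 1 lands with bottom-row=0; cleared 0 line(s) (total 0); column heights now [0 4 0 0], max=4
Drop 2: O rot0 at col 2 lands with bottom-row=0; cleared 0 line(s) (total 0); column heights now [0 4 2 2], max=4
Drop 3: O rot0 at col 0 lands with bottom-row=4; cleared 0 line(s) (total 0); column heights now [6 6 2 2], max=6
Drop 4: S rot0 at col 1 lands with bottom-row=6; cleared 0 line(s) (total 0); column heights now [6 7 8 8], max=8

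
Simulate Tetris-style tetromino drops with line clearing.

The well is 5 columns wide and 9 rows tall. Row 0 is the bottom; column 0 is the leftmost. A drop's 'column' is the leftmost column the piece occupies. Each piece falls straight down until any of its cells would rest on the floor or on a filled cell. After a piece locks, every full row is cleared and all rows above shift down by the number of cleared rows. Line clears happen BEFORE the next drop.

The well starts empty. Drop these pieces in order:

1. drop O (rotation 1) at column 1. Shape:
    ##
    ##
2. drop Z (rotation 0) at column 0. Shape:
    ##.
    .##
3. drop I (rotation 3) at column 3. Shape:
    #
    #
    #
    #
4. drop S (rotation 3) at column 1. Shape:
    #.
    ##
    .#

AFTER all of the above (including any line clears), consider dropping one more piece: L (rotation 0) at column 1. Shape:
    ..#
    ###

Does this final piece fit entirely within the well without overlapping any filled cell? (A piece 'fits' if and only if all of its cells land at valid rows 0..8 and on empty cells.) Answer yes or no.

Drop 1: O rot1 at col 1 lands with bottom-row=0; cleared 0 line(s) (total 0); column heights now [0 2 2 0 0], max=2
Drop 2: Z rot0 at col 0 lands with bottom-row=2; cleared 0 line(s) (total 0); column heights now [4 4 3 0 0], max=4
Drop 3: I rot3 at col 3 lands with bottom-row=0; cleared 0 line(s) (total 0); column heights now [4 4 3 4 0], max=4
Drop 4: S rot3 at col 1 lands with bottom-row=3; cleared 0 line(s) (total 0); column heights now [4 6 5 4 0], max=6
Test piece L rot0 at col 1 (width 3): heights before test = [4 6 5 4 0]; fits = True

Answer: yes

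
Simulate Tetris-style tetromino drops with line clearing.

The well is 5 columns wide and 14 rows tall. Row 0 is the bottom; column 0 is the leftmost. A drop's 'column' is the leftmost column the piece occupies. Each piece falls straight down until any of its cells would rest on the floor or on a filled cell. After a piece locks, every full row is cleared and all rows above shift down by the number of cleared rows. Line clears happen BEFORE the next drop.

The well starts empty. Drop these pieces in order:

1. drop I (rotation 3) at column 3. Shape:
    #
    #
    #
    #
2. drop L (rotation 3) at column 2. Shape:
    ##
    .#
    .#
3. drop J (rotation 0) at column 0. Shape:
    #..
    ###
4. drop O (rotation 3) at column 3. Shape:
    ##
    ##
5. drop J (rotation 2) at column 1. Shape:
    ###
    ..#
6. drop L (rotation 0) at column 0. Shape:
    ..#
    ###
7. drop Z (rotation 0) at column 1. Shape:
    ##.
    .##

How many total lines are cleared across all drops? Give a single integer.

Answer: 1

Derivation:
Drop 1: I rot3 at col 3 lands with bottom-row=0; cleared 0 line(s) (total 0); column heights now [0 0 0 4 0], max=4
Drop 2: L rot3 at col 2 lands with bottom-row=4; cleared 0 line(s) (total 0); column heights now [0 0 7 7 0], max=7
Drop 3: J rot0 at col 0 lands with bottom-row=7; cleared 0 line(s) (total 0); column heights now [9 8 8 7 0], max=9
Drop 4: O rot3 at col 3 lands with bottom-row=7; cleared 1 line(s) (total 1); column heights now [8 0 7 8 8], max=8
Drop 5: J rot2 at col 1 lands with bottom-row=8; cleared 0 line(s) (total 1); column heights now [8 10 10 10 8], max=10
Drop 6: L rot0 at col 0 lands with bottom-row=10; cleared 0 line(s) (total 1); column heights now [11 11 12 10 8], max=12
Drop 7: Z rot0 at col 1 lands with bottom-row=12; cleared 0 line(s) (total 1); column heights now [11 14 14 13 8], max=14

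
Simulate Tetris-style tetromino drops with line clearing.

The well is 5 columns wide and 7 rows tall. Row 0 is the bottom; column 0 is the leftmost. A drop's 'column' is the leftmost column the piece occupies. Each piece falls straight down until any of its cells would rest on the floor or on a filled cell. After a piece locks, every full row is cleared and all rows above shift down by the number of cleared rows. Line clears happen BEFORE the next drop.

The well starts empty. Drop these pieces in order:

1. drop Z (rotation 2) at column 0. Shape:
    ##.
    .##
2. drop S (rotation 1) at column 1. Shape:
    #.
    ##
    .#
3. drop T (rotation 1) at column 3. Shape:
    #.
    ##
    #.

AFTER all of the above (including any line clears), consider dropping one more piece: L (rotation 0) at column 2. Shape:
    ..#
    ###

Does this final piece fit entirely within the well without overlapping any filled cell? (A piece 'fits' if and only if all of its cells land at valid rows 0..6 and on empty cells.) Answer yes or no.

Drop 1: Z rot2 at col 0 lands with bottom-row=0; cleared 0 line(s) (total 0); column heights now [2 2 1 0 0], max=2
Drop 2: S rot1 at col 1 lands with bottom-row=1; cleared 0 line(s) (total 0); column heights now [2 4 3 0 0], max=4
Drop 3: T rot1 at col 3 lands with bottom-row=0; cleared 1 line(s) (total 1); column heights now [0 3 2 2 0], max=3
Test piece L rot0 at col 2 (width 3): heights before test = [0 3 2 2 0]; fits = True

Answer: yes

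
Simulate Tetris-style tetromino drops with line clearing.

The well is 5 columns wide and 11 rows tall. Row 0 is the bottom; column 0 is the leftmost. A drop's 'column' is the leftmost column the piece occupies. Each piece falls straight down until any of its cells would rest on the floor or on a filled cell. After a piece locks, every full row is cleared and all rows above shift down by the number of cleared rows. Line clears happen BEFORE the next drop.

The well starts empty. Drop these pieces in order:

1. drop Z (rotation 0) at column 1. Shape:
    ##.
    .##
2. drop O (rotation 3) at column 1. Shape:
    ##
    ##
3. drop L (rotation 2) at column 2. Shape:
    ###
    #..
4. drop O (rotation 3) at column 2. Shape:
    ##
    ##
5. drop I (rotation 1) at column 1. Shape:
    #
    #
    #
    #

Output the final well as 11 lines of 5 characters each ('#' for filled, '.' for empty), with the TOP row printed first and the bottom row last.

Drop 1: Z rot0 at col 1 lands with bottom-row=0; cleared 0 line(s) (total 0); column heights now [0 2 2 1 0], max=2
Drop 2: O rot3 at col 1 lands with bottom-row=2; cleared 0 line(s) (total 0); column heights now [0 4 4 1 0], max=4
Drop 3: L rot2 at col 2 lands with bottom-row=4; cleared 0 line(s) (total 0); column heights now [0 4 6 6 6], max=6
Drop 4: O rot3 at col 2 lands with bottom-row=6; cleared 0 line(s) (total 0); column heights now [0 4 8 8 6], max=8
Drop 5: I rot1 at col 1 lands with bottom-row=4; cleared 0 line(s) (total 0); column heights now [0 8 8 8 6], max=8

Answer: .....
.....
.....
.###.
.###.
.####
.##..
.##..
.##..
.##..
..##.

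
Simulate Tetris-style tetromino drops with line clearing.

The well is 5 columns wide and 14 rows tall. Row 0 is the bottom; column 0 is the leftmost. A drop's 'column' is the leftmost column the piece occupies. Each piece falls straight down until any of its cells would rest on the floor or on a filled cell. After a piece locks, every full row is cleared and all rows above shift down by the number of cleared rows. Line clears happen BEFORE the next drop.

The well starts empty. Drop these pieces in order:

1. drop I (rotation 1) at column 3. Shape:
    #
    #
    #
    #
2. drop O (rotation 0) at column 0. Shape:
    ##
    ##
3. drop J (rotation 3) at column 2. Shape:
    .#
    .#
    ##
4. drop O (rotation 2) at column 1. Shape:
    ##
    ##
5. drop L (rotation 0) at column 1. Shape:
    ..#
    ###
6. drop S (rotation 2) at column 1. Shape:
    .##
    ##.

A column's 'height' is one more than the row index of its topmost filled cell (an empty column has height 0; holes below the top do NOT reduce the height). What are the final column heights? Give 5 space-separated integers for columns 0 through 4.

Answer: 2 9 10 10 0

Derivation:
Drop 1: I rot1 at col 3 lands with bottom-row=0; cleared 0 line(s) (total 0); column heights now [0 0 0 4 0], max=4
Drop 2: O rot0 at col 0 lands with bottom-row=0; cleared 0 line(s) (total 0); column heights now [2 2 0 4 0], max=4
Drop 3: J rot3 at col 2 lands with bottom-row=4; cleared 0 line(s) (total 0); column heights now [2 2 5 7 0], max=7
Drop 4: O rot2 at col 1 lands with bottom-row=5; cleared 0 line(s) (total 0); column heights now [2 7 7 7 0], max=7
Drop 5: L rot0 at col 1 lands with bottom-row=7; cleared 0 line(s) (total 0); column heights now [2 8 8 9 0], max=9
Drop 6: S rot2 at col 1 lands with bottom-row=8; cleared 0 line(s) (total 0); column heights now [2 9 10 10 0], max=10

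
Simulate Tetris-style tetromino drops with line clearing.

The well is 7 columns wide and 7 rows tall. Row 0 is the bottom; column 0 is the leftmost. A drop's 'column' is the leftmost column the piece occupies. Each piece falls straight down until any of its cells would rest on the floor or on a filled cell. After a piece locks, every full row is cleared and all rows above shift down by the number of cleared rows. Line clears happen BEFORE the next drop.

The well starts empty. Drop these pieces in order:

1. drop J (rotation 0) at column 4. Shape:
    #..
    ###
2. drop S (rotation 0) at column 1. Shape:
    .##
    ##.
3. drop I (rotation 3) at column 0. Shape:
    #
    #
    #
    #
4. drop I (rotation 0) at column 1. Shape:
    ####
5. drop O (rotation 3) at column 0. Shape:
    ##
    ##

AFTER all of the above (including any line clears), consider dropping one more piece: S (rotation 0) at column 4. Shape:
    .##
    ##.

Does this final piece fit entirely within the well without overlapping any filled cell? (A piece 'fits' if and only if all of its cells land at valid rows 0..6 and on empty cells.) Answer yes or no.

Drop 1: J rot0 at col 4 lands with bottom-row=0; cleared 0 line(s) (total 0); column heights now [0 0 0 0 2 1 1], max=2
Drop 2: S rot0 at col 1 lands with bottom-row=0; cleared 0 line(s) (total 0); column heights now [0 1 2 2 2 1 1], max=2
Drop 3: I rot3 at col 0 lands with bottom-row=0; cleared 0 line(s) (total 0); column heights now [4 1 2 2 2 1 1], max=4
Drop 4: I rot0 at col 1 lands with bottom-row=2; cleared 0 line(s) (total 0); column heights now [4 3 3 3 3 1 1], max=4
Drop 5: O rot3 at col 0 lands with bottom-row=4; cleared 0 line(s) (total 0); column heights now [6 6 3 3 3 1 1], max=6
Test piece S rot0 at col 4 (width 3): heights before test = [6 6 3 3 3 1 1]; fits = True

Answer: yes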